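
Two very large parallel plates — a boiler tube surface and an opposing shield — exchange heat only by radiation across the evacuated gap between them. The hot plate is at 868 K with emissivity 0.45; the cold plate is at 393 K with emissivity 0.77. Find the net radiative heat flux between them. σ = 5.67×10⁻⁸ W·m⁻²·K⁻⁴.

For two infinite grey parallel plates, q = σ(T₁⁴ − T₂⁴)/(1/ε₁ + 1/ε₂ − 1).
T₁⁴ − T₂⁴ = 5.676×10¹¹ − 2.385×10¹⁰ = 5.438×10¹¹ K⁴.
1/ε₁ + 1/ε₂ − 1 = 2.222 + 1.299 − 1 = 2.521.
q = 5.67×10⁻⁸ × 5.438×10¹¹ / 2.521.

q ≈ 12200 W/m²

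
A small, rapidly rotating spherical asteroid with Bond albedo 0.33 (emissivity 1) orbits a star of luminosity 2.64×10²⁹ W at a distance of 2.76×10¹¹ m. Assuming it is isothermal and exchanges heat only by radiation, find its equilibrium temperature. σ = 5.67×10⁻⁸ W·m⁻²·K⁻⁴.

First find the stellar flux at distance d: S = L/(4πd²) = 2.64×10²⁹/(4π·(2.76×10¹¹)²) = 2.758×10⁵ W/m².
For an isothermal sphere, absorbed (1−a)S·πr² = emitted σ·4πr²·T⁴, so T⁴ = (1−a)S/(4σ).
T⁴ = 0.670·2.758×10⁵/(4·5.67×10⁻⁸) = 8.147×10¹¹ K⁴.

T ≈ 950 K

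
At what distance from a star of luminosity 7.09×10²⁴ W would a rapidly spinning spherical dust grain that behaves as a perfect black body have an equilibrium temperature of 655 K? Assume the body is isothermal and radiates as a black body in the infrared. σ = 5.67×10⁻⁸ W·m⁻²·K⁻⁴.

For an isothermal black-emitting sphere, (1−a)S·πr² = σ·4πr²·T⁴ ⇒ S = 4σT⁴/(1−a).
S = 4·5.67×10⁻⁸·(655)⁴/1.00 = 41750 W/m².
Flux falls as S = L/(4πd²), so d = √(L/(4πS)) = √(7.09×10²⁴/(4π·41750)).

d ≈ 3.68×10⁹ m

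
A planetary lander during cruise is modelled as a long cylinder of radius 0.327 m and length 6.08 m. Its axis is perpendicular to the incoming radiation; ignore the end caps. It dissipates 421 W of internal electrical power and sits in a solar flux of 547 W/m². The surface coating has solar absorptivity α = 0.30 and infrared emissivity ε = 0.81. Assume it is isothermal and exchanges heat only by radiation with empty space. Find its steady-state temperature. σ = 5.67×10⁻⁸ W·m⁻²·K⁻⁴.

T ≈ 208 K

At steady state, absorbed solar power + internal power = radiated power.
Absorbed: α·S·A_cross = 0.30·547·3.976 = 652.5 W (cross-section 2rL).
Total input = 652.5 + 421 = 1074 W.
Radiated: εσ·A_surf·T⁴ with A_surf = 2πrL = 12.49 m².
T⁴ = 1074/(0.81·5.67×10⁻⁸·12.49) = 1.871×10⁹ K⁴.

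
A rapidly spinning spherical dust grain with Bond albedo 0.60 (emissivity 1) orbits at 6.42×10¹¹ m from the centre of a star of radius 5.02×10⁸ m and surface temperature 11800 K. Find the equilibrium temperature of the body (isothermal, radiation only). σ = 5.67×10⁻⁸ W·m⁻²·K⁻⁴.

T ≈ 186 K

The star's surface emits σT_*⁴; at distance d the flux is S = σT_*⁴(R_*/d)².
S = 5.67×10⁻⁸·(11800)⁴·(5.02×10⁸/6.42×10¹¹)² = 672.1 W/m².
For an isothermal sphere T⁴ = (1−a)S/(4σ) = 1.185×10⁹ K⁴.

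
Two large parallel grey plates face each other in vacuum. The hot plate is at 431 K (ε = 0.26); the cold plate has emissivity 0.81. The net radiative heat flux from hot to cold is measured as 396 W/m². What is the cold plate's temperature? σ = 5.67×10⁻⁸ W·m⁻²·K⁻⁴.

q = σ(T₁⁴ − T₂⁴)/(1/ε₁ + 1/ε₂ − 1); denominator = 4.081.
T₂⁴ = T₁⁴ − q·(1/ε₁+1/ε₂−1)/σ = 3.451×10¹⁰ − 396·4.081/5.67×10⁻⁸
    = 6.007×10⁹ K⁴.

T₂ ≈ 278 K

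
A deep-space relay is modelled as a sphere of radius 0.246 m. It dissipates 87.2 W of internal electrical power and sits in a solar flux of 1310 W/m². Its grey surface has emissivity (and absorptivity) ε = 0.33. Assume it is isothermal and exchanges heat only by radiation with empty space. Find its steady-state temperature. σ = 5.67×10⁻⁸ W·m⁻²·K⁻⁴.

At steady state, absorbed solar power + internal power = radiated power.
Absorbed: α·S·A_cross = 0.33·1310·0.1901 = 82.19 W (cross-section πr²).
Total input = 82.19 + 87.2 = 169.4 W.
Radiated: εσ·A_surf·T⁴ with A_surf = 4πr² = 0.7605 m².
T⁴ = 169.4/(0.33·5.67×10⁻⁸·0.7605) = 1.190×10¹⁰ K⁴.

T ≈ 330 K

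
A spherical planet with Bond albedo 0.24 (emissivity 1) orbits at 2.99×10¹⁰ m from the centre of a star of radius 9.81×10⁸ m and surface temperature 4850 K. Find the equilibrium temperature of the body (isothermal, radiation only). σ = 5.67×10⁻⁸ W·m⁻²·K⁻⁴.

The star's surface emits σT_*⁴; at distance d the flux is S = σT_*⁴(R_*/d)².
S = 5.67×10⁻⁸·(4850)⁴·(9.81×10⁸/2.99×10¹⁰)² = 33770 W/m².
For an isothermal sphere T⁴ = (1−a)S/(4σ) = 1.132×10¹¹ K⁴.

T ≈ 580 K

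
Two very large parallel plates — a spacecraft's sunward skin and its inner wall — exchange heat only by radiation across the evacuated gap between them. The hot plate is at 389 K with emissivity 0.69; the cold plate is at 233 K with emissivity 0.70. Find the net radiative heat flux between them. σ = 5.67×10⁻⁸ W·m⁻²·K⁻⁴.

For two infinite grey parallel plates, q = σ(T₁⁴ − T₂⁴)/(1/ε₁ + 1/ε₂ − 1).
T₁⁴ − T₂⁴ = 2.290×10¹⁰ − 2.947×10⁹ = 1.995×10¹⁰ K⁴.
1/ε₁ + 1/ε₂ − 1 = 1.449 + 1.429 − 1 = 1.878.
q = 5.67×10⁻⁸ × 1.995×10¹⁰ / 1.878.

q ≈ 602 W/m²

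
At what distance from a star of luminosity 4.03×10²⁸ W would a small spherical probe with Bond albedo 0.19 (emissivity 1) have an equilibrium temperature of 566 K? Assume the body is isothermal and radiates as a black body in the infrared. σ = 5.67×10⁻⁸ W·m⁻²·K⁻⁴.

d ≈ 3.34×10¹¹ m

For an isothermal black-emitting sphere, (1−a)S·πr² = σ·4πr²·T⁴ ⇒ S = 4σT⁴/(1−a).
S = 4·5.67×10⁻⁸·(566)⁴/0.810 = 28740 W/m².
Flux falls as S = L/(4πd²), so d = √(L/(4πS)) = √(4.03×10²⁸/(4π·28740)).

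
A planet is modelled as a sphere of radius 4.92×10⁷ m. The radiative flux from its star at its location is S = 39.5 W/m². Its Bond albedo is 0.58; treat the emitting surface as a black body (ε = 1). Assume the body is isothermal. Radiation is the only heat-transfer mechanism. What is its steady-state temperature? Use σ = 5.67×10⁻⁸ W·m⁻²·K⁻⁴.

T ≈ 92.5 K

At equilibrium, absorbed power = emitted power.
Absorbing cross-section = πr² = 7.605×10¹⁵ m²; emitting surface = 4πr² = 3.042×10¹⁶ m² (ratio 4).
(1−a)S·A_cross = εσ·A_surf·T⁴  ⇒  T⁴ = (1−a)S/(4σ).
T⁴ = 0.420·39.5/(4·5.67×10⁻⁸) = 7.315×10⁷ K⁴.
T = (7.315×10⁷)^(1/4).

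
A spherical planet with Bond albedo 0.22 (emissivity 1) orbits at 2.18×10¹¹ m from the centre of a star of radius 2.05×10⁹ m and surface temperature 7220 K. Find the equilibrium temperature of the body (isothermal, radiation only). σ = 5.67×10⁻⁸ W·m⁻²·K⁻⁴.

The star's surface emits σT_*⁴; at distance d the flux is S = σT_*⁴(R_*/d)².
S = 5.67×10⁻⁸·(7220)⁴·(2.05×10⁹/2.18×10¹¹)² = 13620 W/m².
For an isothermal sphere T⁴ = (1−a)S/(4σ) = 4.686×10¹⁰ K⁴.

T ≈ 465 K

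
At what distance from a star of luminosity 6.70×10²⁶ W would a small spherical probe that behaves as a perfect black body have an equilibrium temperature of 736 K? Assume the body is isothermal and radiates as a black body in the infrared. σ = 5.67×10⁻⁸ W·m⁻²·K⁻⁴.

d ≈ 2.83×10¹⁰ m

For an isothermal black-emitting sphere, (1−a)S·πr² = σ·4πr²·T⁴ ⇒ S = 4σT⁴/(1−a).
S = 4·5.67×10⁻⁸·(736)⁴/1.00 = 66550 W/m².
Flux falls as S = L/(4πd²), so d = √(L/(4πS)) = √(6.70×10²⁶/(4π·66550)).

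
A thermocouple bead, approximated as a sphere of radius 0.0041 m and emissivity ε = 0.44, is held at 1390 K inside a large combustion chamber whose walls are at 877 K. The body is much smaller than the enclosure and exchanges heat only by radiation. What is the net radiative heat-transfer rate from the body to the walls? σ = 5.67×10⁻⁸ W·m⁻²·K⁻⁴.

P_net ≈ 16.6 W

For a small grey body in a large enclosure: P_net = εσA(T_body⁴ − T_wall⁴).
A = 4πr² = 2.112×10⁻⁴ m²; T_body⁴ − T_wall⁴ = 3.733×10¹² − 5.916×10¹¹ = 3.141×10¹² K⁴.
|P_net| = 0.44·5.67×10⁻⁸·2.112×10⁻⁴·3.141×10¹².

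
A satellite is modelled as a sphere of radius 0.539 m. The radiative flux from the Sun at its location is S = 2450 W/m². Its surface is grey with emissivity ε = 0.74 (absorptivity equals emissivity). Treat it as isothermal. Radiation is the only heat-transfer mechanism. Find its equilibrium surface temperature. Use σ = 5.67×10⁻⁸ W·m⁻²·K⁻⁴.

T ≈ 322 K

At equilibrium, absorbed power = emitted power.
Absorbing cross-section = πr² = 0.9127 m²; emitting surface = 4πr² = 3.651 m² (ratio 4).
εS·A_cross = εσ·A_surf·T⁴  ⇒  T⁴ = S/(4σ)   (ε cancels).
T⁴ = 2450/(4·5.67×10⁻⁸) = 1.080×10¹⁰ K⁴.
T = (1.080×10¹⁰)^(1/4).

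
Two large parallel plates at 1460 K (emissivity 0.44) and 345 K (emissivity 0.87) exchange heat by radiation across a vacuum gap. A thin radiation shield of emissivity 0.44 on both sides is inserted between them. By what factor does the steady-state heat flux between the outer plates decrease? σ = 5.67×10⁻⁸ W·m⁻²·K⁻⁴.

Without shield: q₀ = σΔ(T⁴)/(1/ε₁+1/ε₂−1) with denominator 2.422.
With shield the two gaps are in series; the resistances add: (1/ε₁+1/ε_s−1)+(1/ε_s+1/ε₂−1) = 3.545+2.422 = 5.968.
Heat-flux ratio q₀/q = 5.968/2.422.

factor ≈ 2.46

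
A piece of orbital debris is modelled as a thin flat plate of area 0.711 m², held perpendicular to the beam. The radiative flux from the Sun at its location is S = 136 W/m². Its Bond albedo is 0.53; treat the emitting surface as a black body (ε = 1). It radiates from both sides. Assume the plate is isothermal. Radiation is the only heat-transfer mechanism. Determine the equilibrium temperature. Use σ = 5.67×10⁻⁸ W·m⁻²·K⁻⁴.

At equilibrium, absorbed power = emitted power.
Absorbing cross-section = A = 0.7110 m²; emitting surface = 2A = 1.422 m² (ratio 2).
(1−a)S·A_cross = εσ·A_surf·T⁴  ⇒  T⁴ = (1−a)S/(2σ).
T⁴ = 0.470·136/(2·5.67×10⁻⁸) = 5.637×10⁸ K⁴.
T = (5.637×10⁸)^(1/4).

T ≈ 154 K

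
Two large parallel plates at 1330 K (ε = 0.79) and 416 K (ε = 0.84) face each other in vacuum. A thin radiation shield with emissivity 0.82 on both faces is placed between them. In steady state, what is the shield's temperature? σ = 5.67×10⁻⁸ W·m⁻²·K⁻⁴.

T_s ≈ 1110 K

In steady state the net flux on the hot side equals that on the cold side.
σ(T₁⁴−T_s⁴)/D₁ = σ(T_s⁴−T₂⁴)/D₂, with D₁ = 1/ε₁+1/ε_s−1 = 1.485, D₂ = 1/ε_s+1/ε₂−1 = 1.410.
Solve for T_s⁴: T_s⁴ = (D₂·T₁⁴ + D₁·T₂⁴)/(D₁+D₂) = 1.539×10¹² K⁴.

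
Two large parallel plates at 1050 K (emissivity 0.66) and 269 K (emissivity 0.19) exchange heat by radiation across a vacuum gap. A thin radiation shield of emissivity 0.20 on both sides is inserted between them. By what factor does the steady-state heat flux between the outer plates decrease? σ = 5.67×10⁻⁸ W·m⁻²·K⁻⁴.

Without shield: q₀ = σΔ(T⁴)/(1/ε₁+1/ε₂−1) with denominator 5.778.
With shield the two gaps are in series; the resistances add: (1/ε₁+1/ε_s−1)+(1/ε_s+1/ε₂−1) = 5.515+9.263 = 14.78.
Heat-flux ratio q₀/q = 14.78/5.778.

factor ≈ 2.56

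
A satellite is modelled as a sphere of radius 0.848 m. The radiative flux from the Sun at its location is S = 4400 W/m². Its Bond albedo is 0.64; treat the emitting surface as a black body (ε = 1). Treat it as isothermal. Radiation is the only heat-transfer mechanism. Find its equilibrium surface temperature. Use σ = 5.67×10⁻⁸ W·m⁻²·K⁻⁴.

T ≈ 289 K

At equilibrium, absorbed power = emitted power.
Absorbing cross-section = πr² = 2.259 m²; emitting surface = 4πr² = 9.037 m² (ratio 4).
(1−a)S·A_cross = εσ·A_surf·T⁴  ⇒  T⁴ = (1−a)S/(4σ).
T⁴ = 0.360·4400/(4·5.67×10⁻⁸) = 6.984×10⁹ K⁴.
T = (6.984×10⁹)^(1/4).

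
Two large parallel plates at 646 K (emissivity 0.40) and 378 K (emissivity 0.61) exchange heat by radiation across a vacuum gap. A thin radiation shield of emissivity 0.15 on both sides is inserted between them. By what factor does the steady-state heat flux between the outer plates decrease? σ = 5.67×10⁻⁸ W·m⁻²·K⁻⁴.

Without shield: q₀ = σΔ(T⁴)/(1/ε₁+1/ε₂−1) with denominator 3.139.
With shield the two gaps are in series; the resistances add: (1/ε₁+1/ε_s−1)+(1/ε_s+1/ε₂−1) = 8.167+7.306 = 15.47.
Heat-flux ratio q₀/q = 15.47/3.139.

factor ≈ 4.93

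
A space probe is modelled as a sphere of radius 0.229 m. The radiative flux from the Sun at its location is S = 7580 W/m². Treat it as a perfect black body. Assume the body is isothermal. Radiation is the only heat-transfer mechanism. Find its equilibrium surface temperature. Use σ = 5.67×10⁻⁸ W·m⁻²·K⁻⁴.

At equilibrium, absorbed power = emitted power.
Absorbing cross-section = πr² = 0.1647 m²; emitting surface = 4πr² = 0.6590 m² (ratio 4).
S·A_cross = εσ·A_surf·T⁴  ⇒  T⁴ = S/(4σ).
T⁴ = 1.00·7580/(4·5.67×10⁻⁸) = 3.342×10¹⁰ K⁴.
T = (3.342×10¹⁰)^(1/4).

T ≈ 428 K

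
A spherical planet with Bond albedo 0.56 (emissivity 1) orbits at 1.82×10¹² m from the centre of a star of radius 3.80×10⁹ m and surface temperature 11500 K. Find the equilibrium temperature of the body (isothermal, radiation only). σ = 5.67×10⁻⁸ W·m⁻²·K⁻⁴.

T ≈ 303 K

The star's surface emits σT_*⁴; at distance d the flux is S = σT_*⁴(R_*/d)².
S = 5.67×10⁻⁸·(11500)⁴·(3.80×10⁹/1.82×10¹²)² = 4323 W/m².
For an isothermal sphere T⁴ = (1−a)S/(4σ) = 8.387×10⁹ K⁴.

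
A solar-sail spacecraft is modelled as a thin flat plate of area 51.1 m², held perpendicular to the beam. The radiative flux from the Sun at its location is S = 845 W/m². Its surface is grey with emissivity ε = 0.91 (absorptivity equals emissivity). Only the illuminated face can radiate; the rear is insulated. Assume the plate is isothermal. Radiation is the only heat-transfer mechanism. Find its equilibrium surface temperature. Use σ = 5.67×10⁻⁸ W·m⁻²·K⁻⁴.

At equilibrium, absorbed power = emitted power.
Absorbing cross-section = A = 51.10 m²; emitting surface = A = 51.10 m² (ratio 1).
εS·A_cross = εσ·A_surf·T⁴  ⇒  T⁴ = S/(1σ)   (ε cancels).
T⁴ = 845/(1·5.67×10⁻⁸) = 1.490×10¹⁰ K⁴.
T = (1.490×10¹⁰)^(1/4).

T ≈ 349 K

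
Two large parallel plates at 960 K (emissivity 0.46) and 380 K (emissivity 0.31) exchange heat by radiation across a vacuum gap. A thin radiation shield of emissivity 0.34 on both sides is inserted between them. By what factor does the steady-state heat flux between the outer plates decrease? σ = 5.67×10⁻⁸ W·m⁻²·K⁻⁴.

factor ≈ 2.11

Without shield: q₀ = σΔ(T⁴)/(1/ε₁+1/ε₂−1) with denominator 4.400.
With shield the two gaps are in series; the resistances add: (1/ε₁+1/ε_s−1)+(1/ε_s+1/ε₂−1) = 4.115+5.167 = 9.282.
Heat-flux ratio q₀/q = 9.282/4.400.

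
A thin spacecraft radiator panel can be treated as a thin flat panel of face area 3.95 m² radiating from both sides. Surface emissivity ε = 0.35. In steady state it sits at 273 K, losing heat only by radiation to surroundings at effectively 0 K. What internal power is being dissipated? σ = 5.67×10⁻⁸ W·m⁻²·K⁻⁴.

Steady state: P = εσA T⁴.
A = 2·3.95 = 7.900 m²; T⁴ = (273)⁴ = 5.555×10⁹ K⁴.
P = 0.35 × 5.67×10⁻⁸ × 7.900 × 5.555×10⁹.

P ≈ 871 W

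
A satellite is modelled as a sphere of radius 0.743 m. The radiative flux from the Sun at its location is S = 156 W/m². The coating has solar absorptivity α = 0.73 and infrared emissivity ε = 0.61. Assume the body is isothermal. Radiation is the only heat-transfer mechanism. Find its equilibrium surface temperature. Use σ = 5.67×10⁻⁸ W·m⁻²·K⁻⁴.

T ≈ 169 K

At equilibrium, absorbed power = emitted power.
Absorbing cross-section = πr² = 1.734 m²; emitting surface = 4πr² = 6.937 m² (ratio 4).
αS·A_cross = εσ·A_surf·T⁴  ⇒  T⁴ = αS/(ε·4σ).
T⁴ = 0.730·156/(0.61·4·5.67×10⁻⁸) = 8.231×10⁸ K⁴.
T = (8.231×10⁸)^(1/4).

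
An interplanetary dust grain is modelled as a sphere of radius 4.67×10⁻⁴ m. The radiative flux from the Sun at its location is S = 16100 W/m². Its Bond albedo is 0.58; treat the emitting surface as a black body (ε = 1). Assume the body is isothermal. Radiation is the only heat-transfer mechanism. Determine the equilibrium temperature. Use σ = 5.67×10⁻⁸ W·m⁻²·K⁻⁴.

T ≈ 416 K

At equilibrium, absorbed power = emitted power.
Absorbing cross-section = πr² = 6.851×10⁻⁷ m²; emitting surface = 4πr² = 2.741×10⁻⁶ m² (ratio 4).
(1−a)S·A_cross = εσ·A_surf·T⁴  ⇒  T⁴ = (1−a)S/(4σ).
T⁴ = 0.420·16100/(4·5.67×10⁻⁸) = 2.981×10¹⁰ K⁴.
T = (2.981×10¹⁰)^(1/4).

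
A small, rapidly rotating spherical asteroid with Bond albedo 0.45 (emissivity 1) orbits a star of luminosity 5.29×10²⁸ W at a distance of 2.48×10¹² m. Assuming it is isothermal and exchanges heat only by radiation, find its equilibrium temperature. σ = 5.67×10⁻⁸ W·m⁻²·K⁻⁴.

T ≈ 202 K

First find the stellar flux at distance d: S = L/(4πd²) = 5.29×10²⁸/(4π·(2.48×10¹²)²) = 684.5 W/m².
For an isothermal sphere, absorbed (1−a)S·πr² = emitted σ·4πr²·T⁴, so T⁴ = (1−a)S/(4σ).
T⁴ = 0.550·684.5/(4·5.67×10⁻⁸) = 1.660×10⁹ K⁴.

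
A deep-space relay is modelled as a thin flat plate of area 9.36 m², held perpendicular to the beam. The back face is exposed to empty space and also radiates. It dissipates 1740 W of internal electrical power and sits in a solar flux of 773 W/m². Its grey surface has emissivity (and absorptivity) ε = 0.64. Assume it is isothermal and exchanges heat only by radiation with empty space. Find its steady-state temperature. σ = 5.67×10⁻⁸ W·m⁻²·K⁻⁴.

T ≈ 311 K

At steady state, absorbed solar power + internal power = radiated power.
Absorbed: α·S·A_cross = 0.64·773·9.360 = 4631 W (cross-section A).
Total input = 4631 + 1740 = 6371 W.
Radiated: εσ·A_surf·T⁴ with A_surf = 2A = 18.72 m².
T⁴ = 6371/(0.64·5.67×10⁻⁸·18.72) = 9.378×10⁹ K⁴.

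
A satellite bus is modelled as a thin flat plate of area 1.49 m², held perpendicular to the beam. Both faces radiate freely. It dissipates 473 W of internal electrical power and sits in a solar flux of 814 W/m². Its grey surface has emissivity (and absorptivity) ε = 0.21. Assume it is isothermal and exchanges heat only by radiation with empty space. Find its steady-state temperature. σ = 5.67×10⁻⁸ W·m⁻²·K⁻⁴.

T ≈ 378 K

At steady state, absorbed solar power + internal power = radiated power.
Absorbed: α·S·A_cross = 0.21·814·1.490 = 254.7 W (cross-section A).
Total input = 254.7 + 473 = 727.7 W.
Radiated: εσ·A_surf·T⁴ with A_surf = 2A = 2.980 m².
T⁴ = 727.7/(0.21·5.67×10⁻⁸·2.980) = 2.051×10¹⁰ K⁴.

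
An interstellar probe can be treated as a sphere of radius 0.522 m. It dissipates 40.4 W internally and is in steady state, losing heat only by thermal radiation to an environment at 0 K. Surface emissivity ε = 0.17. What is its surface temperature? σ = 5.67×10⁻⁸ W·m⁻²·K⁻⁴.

Steady state: internal power = radiated power, P = εσA T⁴.
Radiating area A = 4πr² = 3.424 m².
T⁴ = P/(εσA) = 40.4/(0.17·5.67×10⁻⁸·3.424) = 1.224×10⁹ K⁴.
T = (1.224×10⁹)^(1/4).

T ≈ 187 K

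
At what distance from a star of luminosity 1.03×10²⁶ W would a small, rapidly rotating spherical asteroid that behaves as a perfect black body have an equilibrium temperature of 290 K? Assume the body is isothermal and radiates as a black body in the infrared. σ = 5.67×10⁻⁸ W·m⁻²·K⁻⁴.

d ≈ 7.15×10¹⁰ m

For an isothermal black-emitting sphere, (1−a)S·πr² = σ·4πr²·T⁴ ⇒ S = 4σT⁴/(1−a).
S = 4·5.67×10⁻⁸·(290)⁴/1.00 = 1604 W/m².
Flux falls as S = L/(4πd²), so d = √(L/(4πS)) = √(1.03×10²⁶/(4π·1604)).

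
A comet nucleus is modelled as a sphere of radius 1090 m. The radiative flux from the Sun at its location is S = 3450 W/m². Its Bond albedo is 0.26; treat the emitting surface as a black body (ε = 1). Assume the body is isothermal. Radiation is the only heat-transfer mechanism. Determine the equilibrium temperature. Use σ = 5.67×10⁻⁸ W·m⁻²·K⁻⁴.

At equilibrium, absorbed power = emitted power.
Absorbing cross-section = πr² = 3.733×10⁶ m²; emitting surface = 4πr² = 1.493×10⁷ m² (ratio 4).
(1−a)S·A_cross = εσ·A_surf·T⁴  ⇒  T⁴ = (1−a)S/(4σ).
T⁴ = 0.740·3450/(4·5.67×10⁻⁸) = 1.126×10¹⁰ K⁴.
T = (1.126×10¹⁰)^(1/4).

T ≈ 326 K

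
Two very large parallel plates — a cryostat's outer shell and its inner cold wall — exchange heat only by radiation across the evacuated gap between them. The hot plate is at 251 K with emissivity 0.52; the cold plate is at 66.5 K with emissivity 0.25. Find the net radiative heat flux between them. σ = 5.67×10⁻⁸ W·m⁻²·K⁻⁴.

q ≈ 45.5 W/m²

For two infinite grey parallel plates, q = σ(T₁⁴ − T₂⁴)/(1/ε₁ + 1/ε₂ − 1).
T₁⁴ − T₂⁴ = 3.969×10⁹ − 1.956×10⁷ = 3.950×10⁹ K⁴.
1/ε₁ + 1/ε₂ − 1 = 1.923 + 4.000 − 1 = 4.923.
q = 5.67×10⁻⁸ × 3.950×10⁹ / 4.923.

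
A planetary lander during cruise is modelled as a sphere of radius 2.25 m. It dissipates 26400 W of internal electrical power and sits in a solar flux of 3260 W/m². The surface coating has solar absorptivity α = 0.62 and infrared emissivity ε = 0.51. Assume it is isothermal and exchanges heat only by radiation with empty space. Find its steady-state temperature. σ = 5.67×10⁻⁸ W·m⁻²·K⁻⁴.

T ≈ 422 K

At steady state, absorbed solar power + internal power = radiated power.
Absorbed: α·S·A_cross = 0.62·3260·15.90 = 32150 W (cross-section πr²).
Total input = 32150 + 26400 = 58550 W.
Radiated: εσ·A_surf·T⁴ with A_surf = 4πr² = 63.62 m².
T⁴ = 58550/(0.51·5.67×10⁻⁸·63.62) = 3.182×10¹⁰ K⁴.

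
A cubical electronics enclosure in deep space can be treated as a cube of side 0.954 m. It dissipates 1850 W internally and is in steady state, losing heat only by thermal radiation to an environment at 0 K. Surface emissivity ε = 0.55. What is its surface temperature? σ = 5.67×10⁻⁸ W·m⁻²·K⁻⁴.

Steady state: internal power = radiated power, P = εσA T⁴.
Radiating area A = 6L² = 5.461 m².
T⁴ = P/(εσA) = 1850/(0.55·5.67×10⁻⁸·5.461) = 1.086×10¹⁰ K⁴.
T = (1.086×10¹⁰)^(1/4).

T ≈ 323 K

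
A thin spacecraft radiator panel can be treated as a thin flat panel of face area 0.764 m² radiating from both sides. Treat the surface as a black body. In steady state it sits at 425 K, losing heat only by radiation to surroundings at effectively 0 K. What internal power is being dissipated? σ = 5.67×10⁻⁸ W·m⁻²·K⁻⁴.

Steady state: P = εσA T⁴.
A = 2·0.764 = 1.528 m²; T⁴ = (425)⁴ = 3.263×10¹⁰ K⁴.
P = 1.0 × 5.67×10⁻⁸ × 1.528 × 3.263×10¹⁰.

P ≈ 2830 W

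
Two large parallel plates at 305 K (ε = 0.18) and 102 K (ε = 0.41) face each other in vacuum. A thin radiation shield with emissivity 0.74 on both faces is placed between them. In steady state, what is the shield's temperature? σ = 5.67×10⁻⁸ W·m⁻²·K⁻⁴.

In steady state the net flux on the hot side equals that on the cold side.
σ(T₁⁴−T_s⁴)/D₁ = σ(T_s⁴−T₂⁴)/D₂, with D₁ = 1/ε₁+1/ε_s−1 = 5.907, D₂ = 1/ε_s+1/ε₂−1 = 2.790.
Solve for T_s⁴: T_s⁴ = (D₂·T₁⁴ + D₁·T₂⁴)/(D₁+D₂) = 2.850×10⁹ K⁴.

T_s ≈ 231 K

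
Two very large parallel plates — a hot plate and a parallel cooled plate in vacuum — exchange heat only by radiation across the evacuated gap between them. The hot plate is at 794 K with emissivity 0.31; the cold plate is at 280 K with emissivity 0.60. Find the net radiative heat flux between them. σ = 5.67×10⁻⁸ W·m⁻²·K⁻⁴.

q ≈ 5700 W/m²

For two infinite grey parallel plates, q = σ(T₁⁴ − T₂⁴)/(1/ε₁ + 1/ε₂ − 1).
T₁⁴ − T₂⁴ = 3.974×10¹¹ − 6.147×10⁹ = 3.913×10¹¹ K⁴.
1/ε₁ + 1/ε₂ − 1 = 3.226 + 1.667 − 1 = 3.892.
q = 5.67×10⁻⁸ × 3.913×10¹¹ / 3.892.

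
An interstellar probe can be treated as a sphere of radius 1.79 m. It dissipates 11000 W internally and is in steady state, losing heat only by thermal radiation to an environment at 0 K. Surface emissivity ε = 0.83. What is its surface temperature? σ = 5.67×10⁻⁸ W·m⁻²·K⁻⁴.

T ≈ 276 K

Steady state: internal power = radiated power, P = εσA T⁴.
Radiating area A = 4πr² = 40.26 m².
T⁴ = P/(εσA) = 11000/(0.83·5.67×10⁻⁸·40.26) = 5.805×10⁹ K⁴.
T = (5.805×10⁹)^(1/4).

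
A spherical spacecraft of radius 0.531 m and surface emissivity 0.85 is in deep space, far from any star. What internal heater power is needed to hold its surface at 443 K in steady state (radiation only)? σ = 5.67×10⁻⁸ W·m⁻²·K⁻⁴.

P ≈ 6580 W

P = εσ·4πr²·T⁴.
4πr² = 3.543 m²; T⁴ = 3.851×10¹⁰ K⁴.
P = 0.85·5.67×10⁻⁸·3.543·3.851×10¹⁰.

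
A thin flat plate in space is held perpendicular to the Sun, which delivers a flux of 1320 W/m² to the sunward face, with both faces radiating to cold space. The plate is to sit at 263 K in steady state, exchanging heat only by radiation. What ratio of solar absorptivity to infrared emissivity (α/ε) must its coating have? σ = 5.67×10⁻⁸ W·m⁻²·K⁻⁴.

α/ε ≈ 0.411

Balance: αS·A = εσ·2A·T⁴ ⇒ α/ε = 2σT⁴/S.
α/ε = 2·5.67×10⁻⁸·(263)⁴/1320 = 2·5.67×10⁻⁸·4.784×10⁹/1320.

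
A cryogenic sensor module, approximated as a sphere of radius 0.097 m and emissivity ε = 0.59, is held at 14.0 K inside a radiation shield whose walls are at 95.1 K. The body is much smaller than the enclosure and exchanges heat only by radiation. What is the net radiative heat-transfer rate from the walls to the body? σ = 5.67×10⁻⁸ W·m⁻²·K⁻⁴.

P_net ≈ 0.323 W

For a small grey body in a large enclosure: P_net = εσA(T_body⁴ − T_wall⁴).
A = 4πr² = 0.1182 m²; T_body⁴ − T_wall⁴ = 38420 − 8.179×10⁷ = -8.176×10⁷ K⁴.
|P_net| = 0.59·5.67×10⁻⁸·0.1182·8.176×10⁷.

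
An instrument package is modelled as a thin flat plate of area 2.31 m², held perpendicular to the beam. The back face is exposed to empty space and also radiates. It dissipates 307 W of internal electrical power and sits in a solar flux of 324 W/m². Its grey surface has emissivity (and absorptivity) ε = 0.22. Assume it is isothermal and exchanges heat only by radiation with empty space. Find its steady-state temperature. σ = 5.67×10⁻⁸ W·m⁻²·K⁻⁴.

T ≈ 301 K

At steady state, absorbed solar power + internal power = radiated power.
Absorbed: α·S·A_cross = 0.22·324·2.310 = 164.7 W (cross-section A).
Total input = 164.7 + 307 = 471.7 W.
Radiated: εσ·A_surf·T⁴ with A_surf = 2A = 4.620 m².
T⁴ = 471.7/(0.22·5.67×10⁻⁸·4.620) = 8.184×10⁹ K⁴.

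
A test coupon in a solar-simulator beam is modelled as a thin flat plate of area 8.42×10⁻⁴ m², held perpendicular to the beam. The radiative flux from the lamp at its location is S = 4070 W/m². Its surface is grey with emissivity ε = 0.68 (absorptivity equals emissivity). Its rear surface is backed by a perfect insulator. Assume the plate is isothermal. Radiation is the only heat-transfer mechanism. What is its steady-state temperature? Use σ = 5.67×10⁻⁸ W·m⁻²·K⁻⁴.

T ≈ 518 K

At equilibrium, absorbed power = emitted power.
Absorbing cross-section = A = 8.420×10⁻⁴ m²; emitting surface = A = 8.420×10⁻⁴ m² (ratio 1).
εS·A_cross = εσ·A_surf·T⁴  ⇒  T⁴ = S/(1σ)   (ε cancels).
T⁴ = 4070/(1·5.67×10⁻⁸) = 7.178×10¹⁰ K⁴.
T = (7.178×10¹⁰)^(1/4).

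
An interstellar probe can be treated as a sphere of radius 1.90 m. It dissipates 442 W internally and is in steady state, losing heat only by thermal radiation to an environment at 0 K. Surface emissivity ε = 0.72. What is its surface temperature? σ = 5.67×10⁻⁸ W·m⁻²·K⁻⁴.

T ≈ 124 K

Steady state: internal power = radiated power, P = εσA T⁴.
Radiating area A = 4πr² = 45.36 m².
T⁴ = P/(εσA) = 442/(0.72·5.67×10⁻⁸·45.36) = 2.387×10⁸ K⁴.
T = (2.387×10⁸)^(1/4).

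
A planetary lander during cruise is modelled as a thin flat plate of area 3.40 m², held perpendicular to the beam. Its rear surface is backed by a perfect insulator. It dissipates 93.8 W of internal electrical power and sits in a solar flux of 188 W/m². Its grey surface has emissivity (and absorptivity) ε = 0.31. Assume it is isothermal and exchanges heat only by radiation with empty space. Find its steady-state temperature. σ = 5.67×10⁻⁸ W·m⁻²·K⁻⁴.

T ≈ 264 K

At steady state, absorbed solar power + internal power = radiated power.
Absorbed: α·S·A_cross = 0.31·188·3.400 = 198.2 W (cross-section A).
Total input = 198.2 + 93.8 = 292.0 W.
Radiated: εσ·A_surf·T⁴ with A_surf = A = 3.400 m².
T⁴ = 292.0/(0.31·5.67×10⁻⁸·3.400) = 4.885×10⁹ K⁴.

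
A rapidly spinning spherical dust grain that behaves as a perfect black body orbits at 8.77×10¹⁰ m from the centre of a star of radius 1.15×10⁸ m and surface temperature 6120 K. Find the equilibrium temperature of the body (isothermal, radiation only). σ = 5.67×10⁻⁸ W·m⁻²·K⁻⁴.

The star's surface emits σT_*⁴; at distance d the flux is S = σT_*⁴(R_*/d)².
S = 5.67×10⁻⁸·(6120)⁴·(1.15×10⁸/8.77×10¹⁰)² = 136.8 W/m².
For an isothermal sphere T⁴ = (1−a)S/(4σ) = 6.030×10⁸ K⁴.

T ≈ 157 K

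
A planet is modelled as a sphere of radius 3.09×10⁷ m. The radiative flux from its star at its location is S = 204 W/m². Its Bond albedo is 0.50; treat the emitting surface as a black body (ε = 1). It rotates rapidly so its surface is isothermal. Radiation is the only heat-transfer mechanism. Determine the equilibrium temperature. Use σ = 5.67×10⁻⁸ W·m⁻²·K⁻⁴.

At equilibrium, absorbed power = emitted power.
Absorbing cross-section = πr² = 3.000×10¹⁵ m²; emitting surface = 4πr² = 1.200×10¹⁶ m² (ratio 4).
(1−a)S·A_cross = εσ·A_surf·T⁴  ⇒  T⁴ = (1−a)S/(4σ).
T⁴ = 0.500·204/(4·5.67×10⁻⁸) = 4.497×10⁸ K⁴.
T = (4.497×10⁸)^(1/4).

T ≈ 146 K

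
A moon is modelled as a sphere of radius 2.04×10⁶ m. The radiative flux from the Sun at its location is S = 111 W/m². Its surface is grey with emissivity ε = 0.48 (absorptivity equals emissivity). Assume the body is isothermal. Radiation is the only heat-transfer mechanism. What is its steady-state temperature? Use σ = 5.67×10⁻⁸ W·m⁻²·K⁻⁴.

T ≈ 149 K

At equilibrium, absorbed power = emitted power.
Absorbing cross-section = πr² = 1.307×10¹³ m²; emitting surface = 4πr² = 5.230×10¹³ m² (ratio 4).
εS·A_cross = εσ·A_surf·T⁴  ⇒  T⁴ = S/(4σ)   (ε cancels).
T⁴ = 111/(4·5.67×10⁻⁸) = 4.894×10⁸ K⁴.
T = (4.894×10⁸)^(1/4).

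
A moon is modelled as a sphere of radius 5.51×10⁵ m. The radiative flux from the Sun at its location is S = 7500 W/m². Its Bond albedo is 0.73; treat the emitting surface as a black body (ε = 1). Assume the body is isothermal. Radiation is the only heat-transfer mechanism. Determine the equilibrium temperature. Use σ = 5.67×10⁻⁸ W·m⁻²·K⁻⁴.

At equilibrium, absorbed power = emitted power.
Absorbing cross-section = πr² = 9.538×10¹¹ m²; emitting surface = 4πr² = 3.815×10¹² m² (ratio 4).
(1−a)S·A_cross = εσ·A_surf·T⁴  ⇒  T⁴ = (1−a)S/(4σ).
T⁴ = 0.270·7500/(4·5.67×10⁻⁸) = 8.929×10⁹ K⁴.
T = (8.929×10⁹)^(1/4).

T ≈ 307 K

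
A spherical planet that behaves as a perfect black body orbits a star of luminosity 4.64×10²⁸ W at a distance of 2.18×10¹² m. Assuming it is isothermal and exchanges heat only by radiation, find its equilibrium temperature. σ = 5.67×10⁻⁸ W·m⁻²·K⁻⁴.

First find the stellar flux at distance d: S = L/(4πd²) = 4.64×10²⁸/(4π·(2.18×10¹²)²) = 777.0 W/m².
For an isothermal sphere, absorbed (1−a)S·πr² = emitted σ·4πr²·T⁴, so T⁴ = (1−a)S/(4σ).
T⁴ = 1.00·777.0/(4·5.67×10⁻⁸) = 3.426×10⁹ K⁴.

T ≈ 242 K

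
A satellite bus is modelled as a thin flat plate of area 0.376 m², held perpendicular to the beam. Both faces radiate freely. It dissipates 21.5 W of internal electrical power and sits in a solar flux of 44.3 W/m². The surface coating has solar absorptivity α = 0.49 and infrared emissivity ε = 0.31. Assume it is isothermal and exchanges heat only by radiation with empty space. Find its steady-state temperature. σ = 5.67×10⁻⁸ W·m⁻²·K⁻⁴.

At steady state, absorbed solar power + internal power = radiated power.
Absorbed: α·S·A_cross = 0.49·44.3·0.3760 = 8.162 W (cross-section A).
Total input = 8.162 + 21.5 = 29.66 W.
Radiated: εσ·A_surf·T⁴ with A_surf = 2A = 0.7520 m².
T⁴ = 29.66/(0.31·5.67×10⁻⁸·0.7520) = 2.244×10⁹ K⁴.

T ≈ 218 K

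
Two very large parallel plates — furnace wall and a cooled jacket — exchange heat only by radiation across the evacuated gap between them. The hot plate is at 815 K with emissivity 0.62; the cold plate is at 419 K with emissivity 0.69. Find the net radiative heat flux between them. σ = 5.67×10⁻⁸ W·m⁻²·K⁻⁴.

q ≈ 11300 W/m²

For two infinite grey parallel plates, q = σ(T₁⁴ − T₂⁴)/(1/ε₁ + 1/ε₂ − 1).
T₁⁴ − T₂⁴ = 4.412×10¹¹ − 3.082×10¹⁰ = 4.104×10¹¹ K⁴.
1/ε₁ + 1/ε₂ − 1 = 1.613 + 1.449 − 1 = 2.062.
q = 5.67×10⁻⁸ × 4.104×10¹¹ / 2.062.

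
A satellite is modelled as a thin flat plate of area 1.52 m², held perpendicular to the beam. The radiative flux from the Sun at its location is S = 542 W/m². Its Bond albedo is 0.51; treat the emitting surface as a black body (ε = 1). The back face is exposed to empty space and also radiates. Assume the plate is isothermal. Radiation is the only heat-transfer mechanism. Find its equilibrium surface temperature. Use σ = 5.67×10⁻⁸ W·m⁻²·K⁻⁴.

T ≈ 220 K

At equilibrium, absorbed power = emitted power.
Absorbing cross-section = A = 1.520 m²; emitting surface = 2A = 3.040 m² (ratio 2).
(1−a)S·A_cross = εσ·A_surf·T⁴  ⇒  T⁴ = (1−a)S/(2σ).
T⁴ = 0.490·542/(2·5.67×10⁻⁸) = 2.342×10⁹ K⁴.
T = (2.342×10⁹)^(1/4).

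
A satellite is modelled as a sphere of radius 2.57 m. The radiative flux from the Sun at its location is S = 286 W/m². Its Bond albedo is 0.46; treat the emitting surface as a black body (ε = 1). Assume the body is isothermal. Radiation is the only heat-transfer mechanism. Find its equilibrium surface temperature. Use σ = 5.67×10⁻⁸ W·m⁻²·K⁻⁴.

T ≈ 162 K

At equilibrium, absorbed power = emitted power.
Absorbing cross-section = πr² = 20.75 m²; emitting surface = 4πr² = 83.00 m² (ratio 4).
(1−a)S·A_cross = εσ·A_surf·T⁴  ⇒  T⁴ = (1−a)S/(4σ).
T⁴ = 0.540·286/(4·5.67×10⁻⁸) = 6.810×10⁸ K⁴.
T = (6.810×10⁸)^(1/4).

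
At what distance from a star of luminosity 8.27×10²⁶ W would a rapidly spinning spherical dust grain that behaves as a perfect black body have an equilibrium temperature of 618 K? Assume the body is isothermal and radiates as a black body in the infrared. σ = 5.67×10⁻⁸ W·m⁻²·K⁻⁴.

d ≈ 4.46×10¹⁰ m

For an isothermal black-emitting sphere, (1−a)S·πr² = σ·4πr²·T⁴ ⇒ S = 4σT⁴/(1−a).
S = 4·5.67×10⁻⁸·(618)⁴/1.00 = 33080 W/m².
Flux falls as S = L/(4πd²), so d = √(L/(4πS)) = √(8.27×10²⁶/(4π·33080)).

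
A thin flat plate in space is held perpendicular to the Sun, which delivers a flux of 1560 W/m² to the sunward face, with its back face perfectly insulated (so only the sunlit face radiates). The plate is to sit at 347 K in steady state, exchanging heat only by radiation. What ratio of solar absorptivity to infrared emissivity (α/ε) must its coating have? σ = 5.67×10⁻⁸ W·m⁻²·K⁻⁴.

α/ε ≈ 0.527

Balance: αS·A = εσ·1A·T⁴ ⇒ α/ε = σT⁴/S.
α/ε = 5.67×10⁻⁸·(347)⁴/1560 = 5.67×10⁻⁸·1.450×10¹⁰/1560.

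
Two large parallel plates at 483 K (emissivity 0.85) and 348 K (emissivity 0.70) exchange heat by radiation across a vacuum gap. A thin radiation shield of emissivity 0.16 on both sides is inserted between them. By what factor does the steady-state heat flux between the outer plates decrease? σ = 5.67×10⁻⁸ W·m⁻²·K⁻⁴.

factor ≈ 8.16

Without shield: q₀ = σΔ(T⁴)/(1/ε₁+1/ε₂−1) with denominator 1.605.
With shield the two gaps are in series; the resistances add: (1/ε₁+1/ε_s−1)+(1/ε_s+1/ε₂−1) = 6.426+6.679 = 13.11.
Heat-flux ratio q₀/q = 13.11/1.605.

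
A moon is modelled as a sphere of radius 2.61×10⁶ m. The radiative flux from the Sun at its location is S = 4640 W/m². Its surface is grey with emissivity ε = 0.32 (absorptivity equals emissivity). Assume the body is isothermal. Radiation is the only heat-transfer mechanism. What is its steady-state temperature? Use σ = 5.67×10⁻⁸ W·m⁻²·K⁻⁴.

At equilibrium, absorbed power = emitted power.
Absorbing cross-section = πr² = 2.140×10¹³ m²; emitting surface = 4πr² = 8.560×10¹³ m² (ratio 4).
εS·A_cross = εσ·A_surf·T⁴  ⇒  T⁴ = S/(4σ)   (ε cancels).
T⁴ = 4640/(4·5.67×10⁻⁸) = 2.046×10¹⁰ K⁴.
T = (2.046×10¹⁰)^(1/4).

T ≈ 378 K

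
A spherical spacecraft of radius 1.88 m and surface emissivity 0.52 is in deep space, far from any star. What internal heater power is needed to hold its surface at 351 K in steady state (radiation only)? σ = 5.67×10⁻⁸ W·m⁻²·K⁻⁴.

P ≈ 19900 W

P = εσ·4πr²·T⁴.
4πr² = 44.41 m²; T⁴ = 1.518×10¹⁰ K⁴.
P = 0.52·5.67×10⁻⁸·44.41·1.518×10¹⁰.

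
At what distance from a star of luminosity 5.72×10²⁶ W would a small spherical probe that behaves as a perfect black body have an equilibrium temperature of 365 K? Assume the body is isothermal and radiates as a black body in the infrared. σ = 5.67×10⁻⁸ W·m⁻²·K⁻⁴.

For an isothermal black-emitting sphere, (1−a)S·πr² = σ·4πr²·T⁴ ⇒ S = 4σT⁴/(1−a).
S = 4·5.67×10⁻⁸·(365)⁴/1.00 = 4025 W/m².
Flux falls as S = L/(4πd²), so d = √(L/(4πS)) = √(5.72×10²⁶/(4π·4025)).

d ≈ 1.06×10¹¹ m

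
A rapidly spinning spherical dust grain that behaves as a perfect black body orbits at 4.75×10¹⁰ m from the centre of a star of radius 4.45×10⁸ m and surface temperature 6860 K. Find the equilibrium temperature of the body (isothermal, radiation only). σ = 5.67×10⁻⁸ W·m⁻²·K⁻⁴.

T ≈ 470 K

The star's surface emits σT_*⁴; at distance d the flux is S = σT_*⁴(R_*/d)².
S = 5.67×10⁻⁸·(6860)⁴·(4.45×10⁸/4.75×10¹⁰)² = 11020 W/m².
For an isothermal sphere T⁴ = (1−a)S/(4σ) = 4.859×10¹⁰ K⁴.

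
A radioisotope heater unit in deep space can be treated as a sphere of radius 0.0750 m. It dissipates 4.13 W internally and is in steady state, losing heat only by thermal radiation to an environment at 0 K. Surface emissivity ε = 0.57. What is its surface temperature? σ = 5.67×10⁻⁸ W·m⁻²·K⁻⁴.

T ≈ 206 K

Steady state: internal power = radiated power, P = εσA T⁴.
Radiating area A = 4πr² = 0.07069 m².
T⁴ = P/(εσA) = 4.13/(0.57·5.67×10⁻⁸·0.07069) = 1.808×10⁹ K⁴.
T = (1.808×10⁹)^(1/4).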